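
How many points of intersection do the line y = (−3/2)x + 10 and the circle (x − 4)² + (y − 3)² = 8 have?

2

Substituting the line into the circle gives 13x² − 116x + 228 = 0.
Discriminant = (−116)² − 4·13·(228) = 1600 > 0.
Two real roots: the line is a secant.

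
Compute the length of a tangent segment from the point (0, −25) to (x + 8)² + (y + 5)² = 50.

3√46

Centre (−8, −5), r² = 50. |PO|² = (8)² + (−20)² = 464.
By the tangent–radius right angle, tangent length = √(|PO|² − r²) = √414 = 3√46.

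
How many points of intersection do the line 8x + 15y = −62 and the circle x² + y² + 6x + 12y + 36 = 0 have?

Substituting the line into the circle gives 289x² + 902x + 784 = 0.
Discriminant = (902)² − 4·289·(784) = −92700 < 0.
No real roots: the line does not meet the circle.

0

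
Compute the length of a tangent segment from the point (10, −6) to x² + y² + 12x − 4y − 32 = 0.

2√62

The centre is (−6, 2) and r = 6√2. The square of the distance from P to the centre is 256 + 64 = 320.
The tangent meets the radius at right angles, so tangent² = |PO|² − r² = 320 − 72 = 248.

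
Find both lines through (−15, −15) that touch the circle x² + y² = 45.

Let a tangent through (−15, −15) have slope m. Its distance from (0, 0) must equal 3√5:
(15m − (15))² = 45(m² + 1)
2m² − 5m + 2 = 0, so m = 1/2 or m = 2.
With m = 1/2: x − 2y = 15. With m = 2: 2x − y = −15.

x − 2y = 15 and 2x − y = −15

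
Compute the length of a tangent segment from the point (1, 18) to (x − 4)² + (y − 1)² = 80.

The centre is (4, 1) and r = 4√5. The square of the distance from P to the centre is 9 + 289 = 298.
By the tangent–radius right angle, tangent length = √(|PO|² − r²) = √218.

√218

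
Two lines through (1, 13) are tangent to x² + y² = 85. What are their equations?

Write the tangent as mx − y + (13 − m·(1)) = 0 and set its distance from the centre to √85:
[m·(−1) − (−13)]² = 85(m² + 1)
42m² + 13m − 42 = 0, so m = 6/7 or m = −7/6.
With m = 6/7: 6x − 7y = −85. With m = −7/6: 7x + 6y = 85.

6x − 7y = −85 and 7x + 6y = 85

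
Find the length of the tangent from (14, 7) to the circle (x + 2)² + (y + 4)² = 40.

√337

With centre O = (−2, −4), |OP|² = 377 and r² = 40.
By the tangent–radius right angle, tangent length = √(|PO|² − r²) = √337.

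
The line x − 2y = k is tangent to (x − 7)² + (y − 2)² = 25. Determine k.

k = 3 ± 5√5

Tangency holds when the distance from the centre (7, 2) to the line equals the radius 5:
|1·7 − 2·2 − k| / √5 = 5
|k − (3)| = 5√5.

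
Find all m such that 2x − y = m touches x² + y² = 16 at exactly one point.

Tangency holds when the distance from the centre (0, 0) to the line equals the radius 4:
|2·0 − 1·0 − m| / √5 = 4
|m| = 4√5.

m = ±4√5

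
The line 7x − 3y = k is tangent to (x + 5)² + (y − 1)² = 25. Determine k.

k = −38 ± 5√58

Tangency holds when the distance from the centre (−5, 1) to the line equals the radius 5:
|7·(−5) − 3·1 − k| / √58 = 5
|k − (−38)| = 5√58.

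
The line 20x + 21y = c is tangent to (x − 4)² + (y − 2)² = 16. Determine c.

The line touches the circle iff its distance from (4, 2) is 4:
|20·4 + 21·2 − c| / √841 = 4
|c − (122)| = 4·29, so c = 238 or c = 6.

c = 6 or c = 238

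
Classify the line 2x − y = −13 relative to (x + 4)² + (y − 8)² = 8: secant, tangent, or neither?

secant

Substituting the line into the circle gives 5x² + 28x + 33 = 0.
Δ = 784 − 660 = 124.
Two real roots: the line is a secant.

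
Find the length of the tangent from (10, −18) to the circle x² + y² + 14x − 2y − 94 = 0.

The centre is (−7, 1) and r = 12. The square of the distance from P to the centre is 289 + 361 = 650.
Power of the point: PT² = |PO|² − r² = 506, so PT = √506.

√506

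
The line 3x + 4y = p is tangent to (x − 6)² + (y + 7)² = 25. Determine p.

For a tangent, require d(centre, line) = r = 5.
|3·6 + 4·(−7) − p| / √25 = 5
|p − (−10)| = 5·5, so p = 15 or p = −35.

p = −35 or p = 15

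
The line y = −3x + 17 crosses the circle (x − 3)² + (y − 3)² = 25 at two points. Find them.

From the line, y = −3x + 17. Substituting:
10x² − 90x + 180 = 0  ⟹  x² − 9x + 18 = 0
x = 6 or x = 3, giving (6, −1) and (3, 8).

(3, 8) and (6, −1)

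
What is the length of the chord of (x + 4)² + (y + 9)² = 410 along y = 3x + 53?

8√10

Express y = 3x + 53 and substitute into the circle:
10x² + 380x + 3450 = 0  ⟹  x² + 38x + 345 = 0
x = −15 or x = −23, giving (−15, 8) and (−23, −16).
|(−15, 8) − (−23, −16)| = √((8)² + (24)²) = 8√10.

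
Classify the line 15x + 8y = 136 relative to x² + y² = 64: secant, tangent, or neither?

Centre (0, 0), r² = 64. Distance² from centre to line = (−136)²/289 = 64.
Since d² = r², the line is tangent.

tangent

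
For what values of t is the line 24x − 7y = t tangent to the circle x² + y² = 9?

For a tangent, require d(centre, line) = r = 3.
|24·0 − 7·0 − t| / √625 = 3
|t| = 3·25, so t = 75 or t = −75.

t = −75 or t = 75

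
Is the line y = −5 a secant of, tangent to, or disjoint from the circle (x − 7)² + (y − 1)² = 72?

Centre (7, 1), r² = 72. Distance² from centre to line = (6)² = 36.
Since d² < r², the line cuts the circle twice.

secant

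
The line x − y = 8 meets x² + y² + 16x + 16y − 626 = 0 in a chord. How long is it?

From the line, y = x − 8. Substituting:
2x² + 16x − 690 = 0  ⟹  x² + 8x − 345 = 0
x = 15 or x = −23, giving (15, 7) and (−23, −31).
Chord length = distance between (15, 7) and (−23, −31) = √2888 = 38√2.

38√2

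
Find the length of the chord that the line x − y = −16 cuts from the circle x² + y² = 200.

From the line, y = x + 16. Substituting:
2x² + 32x + 56 = 0  ⟹  x² + 16x + 28 = 0
x = −2 or x = −14, giving (−2, 14) and (−14, 2).
Chord length = distance between (−2, 14) and (−14, 2) = √288 = 12√2.

12√2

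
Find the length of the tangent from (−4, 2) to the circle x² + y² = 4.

With centre O = (0, 0), |OP|² = 20 and r² = 4.
The tangent meets the radius at right angles, so tangent² = |PO|² − r² = 20 − 4 = 16.

4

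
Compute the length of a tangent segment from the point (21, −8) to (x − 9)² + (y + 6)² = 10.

With centre O = (9, −6), |OP|² = 148 and r² = 10.
The tangent meets the radius at right angles, so tangent² = |PO|² − r² = 148 − 10 = 138.

√138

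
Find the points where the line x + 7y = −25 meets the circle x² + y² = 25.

(−4, −3) and (3, −4)

From the line, y = (−25 − x)/7. Substituting:
50x² + 50x − 600 = 0  ⟹  x² + x − 12 = 0
x = 3 or x = −4, giving (3, −4) and (−4, −3).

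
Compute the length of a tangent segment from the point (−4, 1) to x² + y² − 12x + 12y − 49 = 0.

2√7

With centre O = (6, −6), |OP|² = 149 and r² = 121.
By the tangent–radius right angle, tangent length = √(|PO|² − r²) = √28 = 2√7.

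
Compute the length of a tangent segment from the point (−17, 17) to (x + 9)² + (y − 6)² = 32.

3√17

With centre O = (−9, 6), |OP|² = 185 and r² = 32.
Power of the point: PT² = |PO|² − r² = 153, so PT = 3√17.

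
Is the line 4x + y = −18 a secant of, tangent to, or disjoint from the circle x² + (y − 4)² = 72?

secant

Centre (0, 4), r² = 72. Distance² from centre to line = (22)²/17 = 484/17.
Since d² < r², the line cuts the circle twice.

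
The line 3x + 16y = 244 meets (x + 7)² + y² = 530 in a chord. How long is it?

Express y = (244 − 3x)/16 and substitute into the circle:
265x² + 2120x − 63600 = 0  ⟹  x² + 8x − 240 = 0
x = 12 or x = −20, giving (12, 13) and (−20, 19).
|(12, 13) − (−20, 19)| = √((32)² + (−6)²) = 2√265.

2√265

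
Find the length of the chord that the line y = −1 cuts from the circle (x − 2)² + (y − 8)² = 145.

16

Substitute y = −1:
x² − 4x − 60 = 0
x = 10 or x = −6, giving (10, −1) and (−6, −1).
|(10, −1) − (−6, −1)| = √((16)² + (0)²) = 16.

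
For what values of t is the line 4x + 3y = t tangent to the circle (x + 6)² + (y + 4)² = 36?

For a tangent, require d(centre, line) = r = 6.
|4·(−6) + 3·(−4) − t| / √25 = 6
|t − (−36)| = 6·5, so t = −6 or t = −66.

t = −66 or t = −6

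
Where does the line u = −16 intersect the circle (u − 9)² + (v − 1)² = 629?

(−16, −1) and (−16, 3)

The line gives u = −16. Substituting into the circle:
v² − 2v − 3 = 0
v = 3 or v = −1, giving (−16, 3) and (−16, −1).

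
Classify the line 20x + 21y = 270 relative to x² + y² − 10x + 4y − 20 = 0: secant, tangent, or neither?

d² = (20·5 + 21·(−2) − (270))²/841 = 44944/841; r² = 49.
Since d² > r², the line lies outside the circle.

neither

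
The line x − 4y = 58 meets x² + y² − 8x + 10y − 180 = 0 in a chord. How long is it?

From the line, y = (−58 + x)/4. Substituting:
17x² − 204x − 1836 = 0  ⟹  x² − 12x − 108 = 0
x = 18 or x = −6, giving (18, −10) and (−6, −16).
Chord length = distance between (18, −10) and (−6, −16) = √612 = 6√17.

6√17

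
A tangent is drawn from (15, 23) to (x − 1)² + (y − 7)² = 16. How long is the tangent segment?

Centre (1, 7), r² = 16. |PO|² = (14)² + (16)² = 452.
Power of the point: PT² = |PO|² − r² = 436, so PT = 2√109.

2√109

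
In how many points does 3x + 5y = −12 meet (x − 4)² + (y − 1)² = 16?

0

d² = (3·4 + 5·1 − (−12))²/34 = 841/34; r² = 16.
Since d² > r², the line lies outside the circle.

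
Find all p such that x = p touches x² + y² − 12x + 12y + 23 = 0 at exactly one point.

The line touches the circle iff its distance from (6, −6) is 7:
|1·6 + 0·(−6) − p| / √1 = 7
|p − (6)| = 7, so p = 13 or p = −1.

p = −1 or p = 13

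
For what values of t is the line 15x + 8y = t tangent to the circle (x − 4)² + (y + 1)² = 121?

t = −135 or t = 239

Tangency holds when the distance from the centre (4, −1) to the line equals the radius 11:
|15·4 + 8·(−1) − t| / √289 = 11
|t − (52)| = 11·17, so t = 239 or t = −135.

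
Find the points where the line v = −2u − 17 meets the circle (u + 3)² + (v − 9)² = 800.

From the line, v = −2u − 17. Substituting:
5u² + 110u − 115 = 0  ⟹  u² + 22u − 23 = 0
u = 1 or u = −23, giving (1, −19) and (−23, 29).

(−23, 29) and (1, −19)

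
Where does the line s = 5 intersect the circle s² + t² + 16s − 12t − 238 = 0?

(5, −7) and (5, 19)

The line gives s = 5. Substituting into the circle:
t² − 12t − 133 = 0
t = 19 or t = −7, giving (5, 19) and (5, −7).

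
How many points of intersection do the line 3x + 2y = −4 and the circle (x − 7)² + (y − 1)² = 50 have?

d² = (3·7 + 2·1 − (−4))²/13 = 729/13; r² = 50.
Since d² > r², the line lies outside the circle.

0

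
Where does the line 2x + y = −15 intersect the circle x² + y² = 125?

Substitute y = −2x − 15:
5x² + 60x + 100 = 0  ⟹  x² + 12x + 20 = 0
x = −2 or x = −10, giving (−2, −11) and (−10, 5).

(−10, 5) and (−2, −11)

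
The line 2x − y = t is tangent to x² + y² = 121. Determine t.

t = ±11√5

Tangency holds when the distance from the centre (0, 0) to the line equals the radius 11:
|2·0 − 1·0 − t| / √5 = 11
|t| = 11√5.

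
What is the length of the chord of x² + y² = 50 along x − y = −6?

8√2

Substitute y = x + 6:
2x² + 12x − 14 = 0  ⟹  x² + 6x − 7 = 0
x = 1 or x = −7, giving (1, 7) and (−7, −1).
Chord length = distance between (1, 7) and (−7, −1) = √128 = 8√2.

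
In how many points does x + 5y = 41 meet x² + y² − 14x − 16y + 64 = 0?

Substituting the line into the circle gives 26x² − 352x + 1 = 0.
Discriminant = (−352)² − 4·26·(1) = 123800 > 0.
Two real roots: the line is a secant.

2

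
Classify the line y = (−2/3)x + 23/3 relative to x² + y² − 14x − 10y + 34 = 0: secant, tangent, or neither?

d² = (2·7 + 3·5 − (23))²/13 = 36/13; r² = 40.
Since d² < r², the line cuts the circle twice.

secant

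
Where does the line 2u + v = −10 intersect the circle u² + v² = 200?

(−10, 10) and (2, −14)

From the line, v = −2u − 10. Substituting:
5u² + 40u − 100 = 0  ⟹  u² + 8u − 20 = 0
u = 2 or u = −10, giving (2, −14) and (−10, 10).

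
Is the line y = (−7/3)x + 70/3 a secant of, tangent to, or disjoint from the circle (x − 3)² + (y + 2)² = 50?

disjoint

Substituting the line into the circle gives 58x² − 1118x + 5407 = 0.
Discriminant = (−1118)² − 4·58·(5407) = −4500 < 0.
No real roots: the line does not meet the circle.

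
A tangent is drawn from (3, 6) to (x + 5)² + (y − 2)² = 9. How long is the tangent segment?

With centre O = (−5, 2), |OP|² = 80 and r² = 9.
The tangent meets the radius at right angles, so tangent² = |PO|² − r² = 80 − 9 = 71.

√71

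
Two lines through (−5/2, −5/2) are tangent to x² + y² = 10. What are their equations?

Let a tangent through (−5/2, −5/2) have slope m. Its distance from (0, 0) must equal √10:
(5/2m − (5/2))² = 10(m² + 1)
3m² + 10m + 3 = 0, so m = −1/3 or m = −3.
With m = −1/3: x + 3y = −10. With m = −3: 3x + y = −10.

x + 3y = −10 and 3x + y = −10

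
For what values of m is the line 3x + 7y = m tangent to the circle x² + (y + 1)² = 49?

m = −7 ± 7√58

The line touches the circle iff its distance from (0, −1) is 7:
|3·0 + 7·(−1) − m| / √58 = 7
|m − (−7)| = 7√58.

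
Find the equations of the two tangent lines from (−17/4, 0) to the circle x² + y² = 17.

Let a tangent through (−17/4, 0) have slope m. Its distance from (0, 0) must equal √17:
[m·(17/4) − (0)]² = 17(m² + 1)
m² − 16 = 0, so m = −4 or m = 4.
With m = −4: 4x + y = −17. With m = 4: 4x − y = −17.

4x + y = −17 and 4x − y = −17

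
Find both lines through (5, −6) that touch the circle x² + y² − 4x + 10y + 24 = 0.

2x + y = 4 and x − 2y = 17

Let a tangent through (5, −6) have slope m. Its distance from (2, −5) must equal √5:
[m·(−3) − (1)]² = 5(m² + 1)
2m² + 3m − 2 = 0, so m = −2 or m = 1/2.
Through (5, −6) these give 2x + y = 4 and x − 2y = 17.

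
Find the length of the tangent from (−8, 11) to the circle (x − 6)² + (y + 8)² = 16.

Centre (6, −8), r² = 16. |PO|² = (−14)² + (19)² = 557.
The tangent meets the radius at right angles, so tangent² = |PO|² − r² = 557 − 16 = 541.

√541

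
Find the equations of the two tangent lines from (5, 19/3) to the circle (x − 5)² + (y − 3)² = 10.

x − 3y = −14 and x + 3y = 24

Write the tangent as mx − y + (19/3 − m·(5)) = 0 and set its distance from the centre to √10:
[m·(0) − (−10/3)]² = 10(m² + 1)
9m² − 1 = 0, so m = 1/3 or m = −1/3.
Through (5, 19/3) these give x − 3y = −14 and x + 3y = 24.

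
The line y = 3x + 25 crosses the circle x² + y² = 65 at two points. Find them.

(−8, 1) and (−7, 4)

From the line, y = 3x + 25. Substituting:
10x² + 150x + 560 = 0  ⟹  x² + 15x + 56 = 0
x = −7 or x = −8, giving (−7, 4) and (−8, 1).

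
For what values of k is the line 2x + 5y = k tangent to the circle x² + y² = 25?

For a tangent, require d(centre, line) = r = 5.
|2·0 + 5·0 − k| / √29 = 5
|k| = 5√29.

k = ±5√29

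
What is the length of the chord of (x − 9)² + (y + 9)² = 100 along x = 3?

16

Centre (9, −9), r² = 100. Perpendicular distance d from centre to line = |6| / √1 = 6.
Half the chord is √(r² − d²) = √(64), so the full chord is 16.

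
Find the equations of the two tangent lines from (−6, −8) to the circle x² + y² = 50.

7x + y = −50 and x − 7y = 50

A line y − (−8) = m(x − (−6)) is tangent when its distance from (0, 0) is 5√2:
(6m − (8))² = 50(m² + 1)
7m² + 48m − 7 = 0, so m = −7 or m = 1/7.
Through (−6, −8) these give 7x + y = −50 and x − 7y = 50.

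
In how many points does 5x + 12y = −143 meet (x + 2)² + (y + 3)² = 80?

2

d² = (5·(−2) + 12·(−3) − (−143))²/169 = 9409/169; r² = 80.
Since d² < r², the line cuts the circle twice.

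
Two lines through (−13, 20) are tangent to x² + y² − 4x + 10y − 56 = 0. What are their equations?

A line y − (20) = m(x − (−13)) is tangent when its distance from (2, −5) is √85:
(15m − (−25))² = 85(m² + 1)
14m² + 75m + 54 = 0, so m = −9/2 or m = −6/7.
With m = −9/2: 9x + 2y = −77. With m = −6/7: 6x + 7y = 62.

9x + 2y = −77 and 6x + 7y = 62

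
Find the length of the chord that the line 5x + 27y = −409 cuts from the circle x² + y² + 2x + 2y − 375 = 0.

√754

The distance from (−1, −1) to the line is 377/√754, and r² = 377.
Chord = 2√(r² − d²) = 2·√(377/2) = √754.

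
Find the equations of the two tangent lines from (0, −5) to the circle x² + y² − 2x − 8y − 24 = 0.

A line y − (−5) = m(x − (0)) is tangent when its distance from (1, 4) is √41:
[m·(1) − (9)]² = 41(m² + 1)
20m² + 9m − 20 = 0, so m = −5/4 or m = 4/5.
With m = −5/4: 5x + 4y = −20. With m = 4/5: 4x − 5y = 25.

5x + 4y = −20 and 4x − 5y = 25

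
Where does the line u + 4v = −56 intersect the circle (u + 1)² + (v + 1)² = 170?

(−8, −12) and (0, −14)

Express v = (−56 − u)/4 and substitute into the circle:
17u² + 136u = 0  ⟹  u² + 8u = 0
u = 0 or u = −8, giving (0, −14) and (−8, −12).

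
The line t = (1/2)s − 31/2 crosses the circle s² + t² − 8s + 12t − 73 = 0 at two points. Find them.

(−1, −16) and (15, −8)

Express t = (−31 + s)/2 and substitute into the circle:
5s² − 70s − 75 = 0  ⟹  s² − 14s − 15 = 0
s = 15 or s = −1, giving (15, −8) and (−1, −16).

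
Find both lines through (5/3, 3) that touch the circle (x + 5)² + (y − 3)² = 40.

3x − y = 2 and 3x + y = 8

A line y − (3) = m(x − (5/3)) is tangent when its distance from (−5, 3) is 2√10:
(−20/3m − (0))² = 40(m² + 1)
m² − 9 = 0, so m = 3 or m = −3.
Through (5/3, 3) these give 3x − y = 2 and 3x + y = 8.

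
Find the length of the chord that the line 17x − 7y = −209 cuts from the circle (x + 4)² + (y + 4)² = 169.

Centre (−4, −4), r² = 169. Perpendicular distance d from centre to line = |169| / √338 = 169/√338.
Chord = 2√(r² − d²) = 2·√(169/2) = 13√2.

13√2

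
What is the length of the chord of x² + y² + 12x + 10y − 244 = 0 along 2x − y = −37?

10√5

From the line, y = 2x + 37. Substituting:
5x² + 180x + 1495 = 0  ⟹  x² + 36x + 299 = 0
x = −13 or x = −23, giving (−13, 11) and (−23, −9).
|(−13, 11) − (−23, −9)| = √((10)² + (20)²) = 10√5.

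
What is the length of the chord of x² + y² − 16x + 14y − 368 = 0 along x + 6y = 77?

4√37

Express y = (77 − x)/6 and substitute into the circle:
37x² − 814x − 851 = 0  ⟹  x² − 22x − 23 = 0
x = 23 or x = −1, giving (23, 9) and (−1, 13).
Chord length = distance between (23, 9) and (−1, 13) = √592 = 4√37.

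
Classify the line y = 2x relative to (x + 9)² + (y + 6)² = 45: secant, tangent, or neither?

Centre (−9, −6), r² = 45. Distance² from centre to line = (−12)²/5 = 144/5.
Since d² < r², the line cuts the circle twice.

secant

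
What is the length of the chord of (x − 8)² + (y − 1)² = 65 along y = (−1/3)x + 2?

Express y = (6 − x)/3 and substitute into the circle:
10x² − 150x = 0  ⟹  x² − 15x = 0
x = 15 or x = 0, giving (15, −3) and (0, 2).
Chord length = distance between (15, −3) and (0, 2) = √250 = 5√10.

5√10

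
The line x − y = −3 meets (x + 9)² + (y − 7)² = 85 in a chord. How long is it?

√2

Centre (−9, 7), r² = 85. Perpendicular distance d from centre to line = |−13| / √2 = 13/√2.
Chord = 2√(r² − d²) = 2·√(1/2) = √2.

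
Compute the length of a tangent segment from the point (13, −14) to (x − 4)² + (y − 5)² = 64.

3√42

With centre O = (4, 5), |OP|² = 442 and r² = 64.
The tangent meets the radius at right angles, so tangent² = |PO|² − r² = 442 − 64 = 378.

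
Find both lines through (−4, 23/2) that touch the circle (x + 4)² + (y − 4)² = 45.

x + 2y = 19 and x − 2y = −27

A line y − (23/2) = m(x − (−4)) is tangent when its distance from (−4, 4) is 3√5:
(0m − (−15/2))² = 45(m² + 1)
4m² − 1 = 0, so m = −1/2 or m = 1/2.
Through (−4, 23/2) these give x + 2y = 19 and x − 2y = −27.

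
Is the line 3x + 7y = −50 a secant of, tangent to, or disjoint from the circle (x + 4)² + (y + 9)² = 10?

disjoint

Centre (−4, −9), r² = 10. Distance² from centre to line = (−25)²/58 = 625/58.
Since d² > r², the line lies outside the circle.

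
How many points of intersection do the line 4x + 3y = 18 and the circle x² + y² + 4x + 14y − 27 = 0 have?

Substituting the line into the circle gives 25x² − 276x + 837 = 0.
Discriminant = (−276)² − 4·25·(837) = −7524 < 0.
No real roots: the line does not meet the circle.

0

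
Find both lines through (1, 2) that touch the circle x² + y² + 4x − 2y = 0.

2x − y = 0 and x + 2y = 5

A line y − (2) = m(x − (1)) is tangent when its distance from (−2, 1) is √5:
[m·(−3) − (−1)]² = 5(m² + 1)
2m² − 3m − 2 = 0, so m = 2 or m = −1/2.
With m = 2: 2x − y = 0. With m = −1/2: x + 2y = 5.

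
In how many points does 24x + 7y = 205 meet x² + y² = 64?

0

Centre (0, 0), r² = 64. Distance² from centre to line = (−205)²/625 = 1681/25.
Since d² > r², the line lies outside the circle.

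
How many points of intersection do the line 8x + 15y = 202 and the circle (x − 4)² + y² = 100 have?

1

Substituting the line into the circle gives 289x² − 5032x + 21904 = 0.
Δ = 25321024 − 25321024 = 0.
A repeated root: the line is tangent.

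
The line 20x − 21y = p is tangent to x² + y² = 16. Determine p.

Tangency holds when the distance from the centre (0, 0) to the line equals the radius 4:
|20·0 − 21·0 − p| / √841 = 4
|p| = 4·29, so p = 116 or p = −116.

p = −116 or p = 116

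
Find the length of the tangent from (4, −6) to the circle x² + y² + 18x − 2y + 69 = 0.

√205

The centre is (−9, 1) and r = √13. The square of the distance from P to the centre is 169 + 49 = 218.
The tangent meets the radius at right angles, so tangent² = |PO|² − r² = 218 − 13 = 205.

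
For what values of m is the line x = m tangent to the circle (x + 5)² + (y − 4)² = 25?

m = −10 or m = 0

The line touches the circle iff its distance from (−5, 4) is 5:
|1·(−5) + 0·4 − m| / √1 = 5
|m − (−5)| = 5, so m = 0 or m = −10.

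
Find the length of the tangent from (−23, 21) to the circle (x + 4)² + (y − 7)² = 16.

With centre O = (−4, 7), |OP|² = 557 and r² = 16.
By the tangent–radius right angle, tangent length = √(|PO|² − r²) = √541.

√541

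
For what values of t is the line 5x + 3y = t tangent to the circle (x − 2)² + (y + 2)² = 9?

t = 4 ± 3√34

For a tangent, require d(centre, line) = r = 3.
|5·2 + 3·(−2) − t| / √34 = 3
|t − (4)| = 3√34.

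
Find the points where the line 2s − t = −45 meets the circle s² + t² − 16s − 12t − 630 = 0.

(−19, 7) and (−9, 27)

From the line, t = 2s + 45. Substituting:
5s² + 140s + 855 = 0  ⟹  s² + 28s + 171 = 0
s = −9 or s = −19, giving (−9, 27) and (−19, 7).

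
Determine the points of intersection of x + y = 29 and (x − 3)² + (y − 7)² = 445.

Express y = −x + 29 and substitute into the circle:
2x² − 50x + 48 = 0  ⟹  x² − 25x + 24 = 0
x = 24 or x = 1, giving (24, 5) and (1, 28).

(1, 28) and (24, 5)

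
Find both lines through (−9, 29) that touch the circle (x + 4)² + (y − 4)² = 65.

7x + 4y = 53 and 8x − y = −101

A line y − (29) = m(x − (−9)) is tangent when its distance from (−4, 4) is √65:
(5m − (−25))² = 65(m² + 1)
4m² − 25m − 56 = 0, so m = −7/4 or m = 8.
Through (−9, 29) these give 7x + 4y = 53 and 8x − y = −101.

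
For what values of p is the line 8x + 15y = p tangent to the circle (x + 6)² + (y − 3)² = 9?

The line touches the circle iff its distance from (−6, 3) is 3:
|8·(−6) + 15·3 − p| / √289 = 3
|p − (−3)| = 3·17, so p = 48 or p = −54.

p = −54 or p = 48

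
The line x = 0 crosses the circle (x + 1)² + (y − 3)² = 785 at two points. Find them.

(0, −25) and (0, 31)

The line gives x = 0. Substituting into the circle:
y² − 6y − 775 = 0
y = 31 or y = −25, giving (0, 31) and (0, −25).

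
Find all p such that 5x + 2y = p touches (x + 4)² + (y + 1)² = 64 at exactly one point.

Tangency holds when the distance from the centre (−4, −1) to the line equals the radius 8:
|5·(−4) + 2·(−1) − p| / √29 = 8
|p − (−22)| = 8√29.

p = −22 ± 8√29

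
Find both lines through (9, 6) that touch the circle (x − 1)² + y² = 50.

Write the tangent as mx − y + (6 − m·(9)) = 0 and set its distance from the centre to 5√2:
[m·(−8) − (−6)]² = 50(m² + 1)
7m² − 48m − 7 = 0, so m = −1/7 or m = 7.
With m = −1/7: x + 7y = 51. With m = 7: 7x − y = 57.

x + 7y = 51 and 7x − y = 57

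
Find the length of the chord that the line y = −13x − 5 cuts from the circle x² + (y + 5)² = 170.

Substitute y = −13x − 5:
170x² − 170 = 0  ⟹  x² − 1 = 0
x = 1 or x = −1, giving (1, −18) and (−1, 8).
|(1, −18) − (−1, 8)| = √((2)² + (−26)²) = 2√170.

2√170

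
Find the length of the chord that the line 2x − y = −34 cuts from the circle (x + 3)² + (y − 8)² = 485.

Centre (−3, 8), r² = 485. Perpendicular distance d from centre to line = |20| / √5 = 20/√5.
Chord = 2√(r² − d²) = 2·√(405) = 18√5.

18√5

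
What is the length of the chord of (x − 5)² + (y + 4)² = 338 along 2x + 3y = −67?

2√13

Centre (5, −4), r² = 338. Perpendicular distance d from centre to line = |65| / √13 = 65/√13.
Half the chord is √(r² − d²) = √(13), so the full chord is 2√13.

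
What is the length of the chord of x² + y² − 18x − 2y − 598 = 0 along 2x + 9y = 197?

Centre (9, 1), r² = 680. Perpendicular distance d from centre to line = |−170| / √85 = 170/√85.
Chord = 2√(r² − d²) = 2·√(340) = 4√85.

4√85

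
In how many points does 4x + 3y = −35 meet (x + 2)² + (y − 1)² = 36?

1

Centre (−2, 1), r² = 36. Distance² from centre to line = (30)²/25 = 36.
Since d² = r², the line is tangent.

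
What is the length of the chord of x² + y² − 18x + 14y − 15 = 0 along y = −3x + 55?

Substitute y = −3x + 55:
10x² − 390x + 3780 = 0  ⟹  x² − 39x + 378 = 0
x = 21 or x = 18, giving (21, −8) and (18, 1).
Chord length = distance between (21, −8) and (18, 1) = √90 = 3√10.

3√10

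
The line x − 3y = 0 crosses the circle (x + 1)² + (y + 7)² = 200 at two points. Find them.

Substitute y = (x)/3:
10x² + 60x − 1350 = 0  ⟹  x² + 6x − 135 = 0
x = 9 or x = −15, giving (9, 3) and (−15, −5).

(−15, −5) and (9, 3)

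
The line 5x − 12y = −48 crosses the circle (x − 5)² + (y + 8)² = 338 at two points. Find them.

(−12, −1) and (12, 9)

Substitute y = (48 + 5x)/12:
169x² − 24336 = 0  ⟹  x² − 144 = 0
x = 12 or x = −12, giving (12, 9) and (−12, −1).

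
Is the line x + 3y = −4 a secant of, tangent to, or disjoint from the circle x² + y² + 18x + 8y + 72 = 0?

Centre (−9, −4), r² = 25. Distance² from centre to line = (−17)²/10 = 289/10.
Since d² > r², the line lies outside the circle.

disjoint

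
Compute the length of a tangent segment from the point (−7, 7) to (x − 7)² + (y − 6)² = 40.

√157

The centre is (7, 6) and r = 2√10. The square of the distance from P to the centre is 196 + 1 = 197.
By the tangent–radius right angle, tangent length = √(|PO|² − r²) = √157.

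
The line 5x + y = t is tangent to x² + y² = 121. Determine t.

For a tangent, require d(centre, line) = r = 11.
|5·0 + 1·0 − t| / √26 = 11
|t| = 11√26.

t = ±11√26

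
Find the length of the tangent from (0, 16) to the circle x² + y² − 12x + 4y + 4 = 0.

The centre is (6, −2) and r = 6. The square of the distance from P to the centre is 36 + 324 = 360.
Power of the point: PT² = |PO|² − r² = 324, so PT = 18.

18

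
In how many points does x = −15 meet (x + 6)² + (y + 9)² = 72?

0

Substituting the line into the circle gives y² + 18y + 90 = 0.
Discriminant = (18)² − 4·1·(90) = −36 < 0.
No real roots: the line does not meet the circle.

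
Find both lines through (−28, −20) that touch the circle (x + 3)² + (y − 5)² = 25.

Let a tangent through (−28, −20) have slope m. Its distance from (−3, 5) must equal 5:
(25m − (25))² = 25(m² + 1)
12m² − 25m + 12 = 0, so m = 3/4 or m = 4/3.
Through (−28, −20) these give 3x − 4y = −4 and 4x − 3y = −52.

3x − 4y = −4 and 4x − 3y = −52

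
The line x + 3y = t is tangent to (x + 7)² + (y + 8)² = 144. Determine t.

t = −31 ± 12√10

For a tangent, require d(centre, line) = r = 12.
|1·(−7) + 3·(−8) − t| / √10 = 12
|t − (−31)| = 12√10.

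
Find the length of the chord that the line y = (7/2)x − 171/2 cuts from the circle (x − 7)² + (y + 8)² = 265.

Substitute y = (−171 + 7x)/2:
53x² − 2226x + 23161 = 0  ⟹  x² − 42x + 437 = 0
x = 23 or x = 19, giving (23, −5) and (19, −19).
Chord length = distance between (23, −5) and (19, −19) = √212 = 2√53.

2√53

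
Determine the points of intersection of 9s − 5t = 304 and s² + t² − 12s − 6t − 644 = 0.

Express t = (−304 + 9s)/5 and substitute into the circle:
106s² − 6042s + 85436 = 0  ⟹  s² − 57s + 806 = 0
s = 31 or s = 26, giving (31, −5) and (26, −14).

(26, −14) and (31, −5)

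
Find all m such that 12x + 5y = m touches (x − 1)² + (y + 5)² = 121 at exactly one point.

The line touches the circle iff its distance from (1, −5) is 11:
|12·1 + 5·(−5) − m| / √169 = 11
|m − (−13)| = 11·13, so m = 130 or m = −156.

m = −156 or m = 130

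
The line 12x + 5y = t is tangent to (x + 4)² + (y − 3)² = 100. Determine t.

Tangency holds when the distance from the centre (−4, 3) to the line equals the radius 10:
|12·(−4) + 5·3 − t| / √169 = 10
|t − (−33)| = 10·13, so t = 97 or t = −163.

t = −163 or t = 97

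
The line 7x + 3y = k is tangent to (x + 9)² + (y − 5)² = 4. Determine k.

Tangency holds when the distance from the centre (−9, 5) to the line equals the radius 2:
|7·(−9) + 3·5 − k| / √58 = 2
|k − (−48)| = 2√58.

k = −48 ± 2√58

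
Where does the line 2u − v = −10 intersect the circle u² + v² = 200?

(−10, −10) and (2, 14)

Substitute v = 2u + 10:
5u² + 40u − 100 = 0  ⟹  u² + 8u − 20 = 0
u = 2 or u = −10, giving (2, 14) and (−10, −10).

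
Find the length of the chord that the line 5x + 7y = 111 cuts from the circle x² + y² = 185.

The distance from (0, 0) to the line is 111/√74, and r² = 185.
Half the chord is √(r² − d²) = √(37/2), so the full chord is √74.

√74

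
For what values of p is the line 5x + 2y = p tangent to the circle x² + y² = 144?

Tangency holds when the distance from the centre (0, 0) to the line equals the radius 12:
|5·0 + 2·0 − p| / √29 = 12
|p| = 12√29.

p = ±12√29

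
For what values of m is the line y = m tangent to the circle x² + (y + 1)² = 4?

Tangency holds when the distance from the centre (0, −1) to the line equals the radius 2:
|0·0 + 1·(−1) − m| / √1 = 2
|m − (−1)| = 2, so m = 1 or m = −3.

m = −3 or m = 1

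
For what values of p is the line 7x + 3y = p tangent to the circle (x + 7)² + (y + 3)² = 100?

Tangency holds when the distance from the centre (−7, −3) to the line equals the radius 10:
|7·(−7) + 3·(−3) − p| / √58 = 10
|p − (−58)| = 10√58.

p = −58 ± 10√58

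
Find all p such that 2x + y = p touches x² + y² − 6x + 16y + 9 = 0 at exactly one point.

Tangency holds when the distance from the centre (3, −8) to the line equals the radius 8:
|2·3 + 1·(−8) − p| / √5 = 8
|p − (−2)| = 8√5.

p = −2 ± 8√5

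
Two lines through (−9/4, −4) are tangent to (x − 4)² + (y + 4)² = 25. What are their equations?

4x + 3y = −21 and 4x − 3y = 3

Write the tangent as mx − y + (−4 − m·(−9/4)) = 0 and set its distance from the centre to 5:
[m·(25/4) − (0)]² = 25(m² + 1)
9m² − 16 = 0, so m = −4/3 or m = 4/3.
With m = −4/3: 4x + 3y = −21. With m = 4/3: 4x − 3y = 3.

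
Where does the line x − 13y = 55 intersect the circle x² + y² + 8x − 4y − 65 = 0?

Express y = (−55 + x)/13 and substitute into the circle:
170x² + 1190x − 5100 = 0  ⟹  x² + 7x − 30 = 0
x = 3 or x = −10, giving (3, −4) and (−10, −5).

(−10, −5) and (3, −4)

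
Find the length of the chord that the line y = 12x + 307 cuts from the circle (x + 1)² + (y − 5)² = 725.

2√145

Substitute y = 12x + 307:
145x² + 7250x + 90480 = 0  ⟹  x² + 50x + 624 = 0
x = −24 or x = −26, giving (−24, 19) and (−26, −5).
Chord length = distance between (−24, 19) and (−26, −5) = √580 = 2√145.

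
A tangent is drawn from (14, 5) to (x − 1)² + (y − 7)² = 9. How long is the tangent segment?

Centre (1, 7), r² = 9. |PO|² = (13)² + (−2)² = 173.
Power of the point: PT² = |PO|² − r² = 164, so PT = 2√41.

2√41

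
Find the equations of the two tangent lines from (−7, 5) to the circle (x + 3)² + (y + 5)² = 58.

Write the tangent as mx − y + (5 − m·(−7)) = 0 and set its distance from the centre to √58:
(4m − (−10))² = 58(m² + 1)
21m² − 40m − 21 = 0, so m = −3/7 or m = 7/3.
Through (−7, 5) these give 3x + 7y = 14 and 7x − 3y = −64.

3x + 7y = 14 and 7x − 3y = −64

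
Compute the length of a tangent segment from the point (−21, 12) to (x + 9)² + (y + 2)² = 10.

√330

With centre O = (−9, −2), |OP|² = 340 and r² = 10.
The tangent meets the radius at right angles, so tangent² = |PO|² − r² = 340 − 10 = 330.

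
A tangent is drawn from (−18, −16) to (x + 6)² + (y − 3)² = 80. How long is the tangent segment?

5√17

With centre O = (−6, 3), |OP|² = 505 and r² = 80.
Power of the point: PT² = |PO|² − r² = 425, so PT = 5√17.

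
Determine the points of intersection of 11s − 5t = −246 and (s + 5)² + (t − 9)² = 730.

From the line, t = (246 + 11s)/5. Substituting:
146s² + 4672s + 22776 = 0  ⟹  s² + 32s + 156 = 0
s = −6 or s = −26, giving (−6, 36) and (−26, −8).

(−26, −8) and (−6, 36)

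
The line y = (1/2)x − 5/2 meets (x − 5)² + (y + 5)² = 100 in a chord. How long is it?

Centre (5, −5), r² = 100. Perpendicular distance d from centre to line = |10| / √5 = 10/√5.
Half the chord is √(r² − d²) = √(80), so the full chord is 8√5.

8√5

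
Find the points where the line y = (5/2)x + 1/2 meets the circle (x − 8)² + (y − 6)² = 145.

Substitute y = (1 + 5x)/2:
29x² − 174x − 203 = 0  ⟹  x² − 6x − 7 = 0
x = 7 or x = −1, giving (7, 18) and (−1, −2).

(−1, −2) and (7, 18)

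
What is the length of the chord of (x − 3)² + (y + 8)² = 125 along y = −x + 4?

Substitute y = −x + 4:
2x² − 30x + 28 = 0  ⟹  x² − 15x + 14 = 0
x = 14 or x = 1, giving (14, −10) and (1, 3).
|(14, −10) − (1, 3)| = √((13)² + (−13)²) = 13√2.

13√2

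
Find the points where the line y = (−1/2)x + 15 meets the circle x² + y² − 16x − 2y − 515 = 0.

From the line, y = (30 − x)/2. Substituting:
5x² − 120x − 1280 = 0  ⟹  x² − 24x − 256 = 0
x = 32 or x = −8, giving (32, −1) and (−8, 19).

(−8, 19) and (32, −1)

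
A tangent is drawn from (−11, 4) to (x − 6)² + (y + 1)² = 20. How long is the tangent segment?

7√6

With centre O = (6, −1), |OP|² = 314 and r² = 20.
By the tangent–radius right angle, tangent length = √(|PO|² − r²) = √294 = 7√6.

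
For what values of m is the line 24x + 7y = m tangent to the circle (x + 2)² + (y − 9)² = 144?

For a tangent, require d(centre, line) = r = 12.
|24·(−2) + 7·9 − m| / √625 = 12
|m − (15)| = 12·25, so m = 315 or m = −285.

m = −285 or m = 315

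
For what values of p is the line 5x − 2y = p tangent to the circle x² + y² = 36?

Tangency holds when the distance from the centre (0, 0) to the line equals the radius 6:
|5·0 − 2·0 − p| / √29 = 6
|p| = 6√29.

p = ±6√29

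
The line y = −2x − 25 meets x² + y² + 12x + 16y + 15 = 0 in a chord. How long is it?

8√5

The distance from (−6, −8) to the line is 5/√5, and r² = 85.
Half the chord is √(r² − d²) = √(80), so the full chord is 8√5.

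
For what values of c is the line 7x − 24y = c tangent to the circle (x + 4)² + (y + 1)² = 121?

c = −279 or c = 271

The line touches the circle iff its distance from (−4, −1) is 11:
|7·(−4) − 24·(−1) − c| / √625 = 11
|c − (−4)| = 11·25, so c = 271 or c = −279.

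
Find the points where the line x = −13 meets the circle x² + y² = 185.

The line gives x = −13. Substituting into the circle:
y² − 16 = 0
y = 4 or y = −4, giving (−13, 4) and (−13, −4).

(−13, −4) and (−13, 4)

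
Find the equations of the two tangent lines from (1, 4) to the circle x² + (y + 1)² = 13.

3x + 2y = 11 and 2x − 3y = −10

Let a tangent through (1, 4) have slope m. Its distance from (0, −1) must equal √13:
[m·(−1) − (−5)]² = 13(m² + 1)
6m² + 5m − 6 = 0, so m = −3/2 or m = 2/3.
With m = −3/2: 3x + 2y = 11. With m = 2/3: 2x − 3y = −10.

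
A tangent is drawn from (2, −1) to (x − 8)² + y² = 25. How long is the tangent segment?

With centre O = (8, 0), |OP|² = 37 and r² = 25.
Power of the point: PT² = |PO|² − r² = 12, so PT = 2√3.

2√3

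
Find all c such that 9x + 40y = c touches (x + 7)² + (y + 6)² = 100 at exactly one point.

Tangency holds when the distance from the centre (−7, −6) to the line equals the radius 10:
|9·(−7) + 40·(−6) − c| / √1681 = 10
|c − (−303)| = 10·41, so c = 107 or c = −713.

c = −713 or c = 107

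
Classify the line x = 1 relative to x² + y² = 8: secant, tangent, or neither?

d² = (1·0 + 0·0 − (1))² = 1; r² = 8.
Since d² < r², the line cuts the circle twice.

secant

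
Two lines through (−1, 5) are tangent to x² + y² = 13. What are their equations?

Write the tangent as mx − y + (5 − m·(−1)) = 0 and set its distance from the centre to √13:
[m·(1) − (−5)]² = 13(m² + 1)
6m² − 5m − 6 = 0, so m = 3/2 or m = −2/3.
Through (−1, 5) these give 3x − 2y = −13 and 2x + 3y = 13.

3x − 2y = −13 and 2x + 3y = 13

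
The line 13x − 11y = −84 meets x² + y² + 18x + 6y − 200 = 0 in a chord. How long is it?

2√290

Centre (−9, −3), r² = 290. Perpendicular distance d from centre to line = |0| / √290 = 0/√290.
Half the chord is √(r² − d²) = √(290), so the full chord is 2√290.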